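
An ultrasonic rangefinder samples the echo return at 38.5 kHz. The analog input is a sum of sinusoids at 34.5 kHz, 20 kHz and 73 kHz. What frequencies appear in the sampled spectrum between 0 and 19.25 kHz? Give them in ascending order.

fs/2 = 19.25 kHz.
34.5 kHz > fs/2 = 19.25 kHz, folds to fs − 34.5 kHz = 4 kHz.
20 kHz > fs/2 = 19.25 kHz, folds to fs − 20 kHz = 18.5 kHz.
73 kHz mod fs = 34.5 kHz.
34.5 kHz > fs/2 = 19.25 kHz, folds to fs − 34.5 kHz = 4 kHz.
Distinct values: {4 kHz, 18.5 kHz}.

4 kHz, 18.5 kHz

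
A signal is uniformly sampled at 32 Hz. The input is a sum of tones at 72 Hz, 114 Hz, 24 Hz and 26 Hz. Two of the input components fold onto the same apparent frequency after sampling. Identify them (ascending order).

fs/2 = 16 Hz.
72 Hz mod fs = 8 Hz.
8 Hz ≤ fs/2 = 16 Hz, appears at 8 Hz.
114 Hz mod fs = 18 Hz.
18 Hz > fs/2 = 16 Hz, folds to fs − 18 Hz = 14 Hz.
24 Hz > fs/2 = 16 Hz, folds to fs − 24 Hz = 8 Hz.
26 Hz > fs/2 = 16 Hz, folds to fs − 26 Hz = 6 Hz.
24 Hz and 72 Hz both map to 8 Hz.

24 Hz, 72 Hz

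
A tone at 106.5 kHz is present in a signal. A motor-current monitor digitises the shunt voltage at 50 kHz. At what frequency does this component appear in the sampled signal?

6.5 kHz

106.5 kHz mod fs = 6.5 kHz.
6.5 kHz ≤ fs/2 = 25 kHz, appears at 6.5 kHz.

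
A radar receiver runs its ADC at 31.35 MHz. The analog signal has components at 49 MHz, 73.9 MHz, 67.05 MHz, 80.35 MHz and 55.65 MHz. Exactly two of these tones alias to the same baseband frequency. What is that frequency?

13.7 MHz

fs/2 = 15.675 MHz.
49 MHz mod fs = 17.65 MHz.
17.65 MHz > fs/2 = 15.675 MHz, folds to fs − 17.65 MHz = 13.7 MHz.
73.9 MHz mod fs = 11.2 MHz.
11.2 MHz ≤ fs/2 = 15.675 MHz, appears at 11.2 MHz.
67.05 MHz mod fs = 4.35 MHz.
4.35 MHz ≤ fs/2 = 15.675 MHz, appears at 4.35 MHz.
80.35 MHz mod fs = 17.65 MHz.
17.65 MHz > fs/2 = 15.675 MHz, folds to fs − 17.65 MHz = 13.7 MHz.
55.65 MHz mod fs = 24.3 MHz.
24.3 MHz > fs/2 = 15.675 MHz, folds to fs − 24.3 MHz = 7.05 MHz.
49 MHz and 80.35 MHz both map to 13.7 MHz.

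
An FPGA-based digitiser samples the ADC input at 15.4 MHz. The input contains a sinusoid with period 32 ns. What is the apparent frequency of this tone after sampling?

T = 32 ns → f = 1/T = 31.25 MHz.
31.25 MHz mod fs = 0.45 MHz.
0.45 MHz ≤ fs/2 = 7.7 MHz, appears at 0.45 MHz.

0.45 MHz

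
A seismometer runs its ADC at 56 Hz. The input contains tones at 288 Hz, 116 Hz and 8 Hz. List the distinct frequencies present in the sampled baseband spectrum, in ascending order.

4 Hz, 8 Hz

fs/2 = 28 Hz.
288 Hz mod fs = 8 Hz.
8 Hz ≤ fs/2 = 28 Hz, appears at 8 Hz.
116 Hz mod fs = 4 Hz.
4 Hz ≤ fs/2 = 28 Hz, appears at 4 Hz.
8 Hz ≤ fs/2 = 28 Hz, passes unchanged.
Distinct values: {4 Hz, 8 Hz}.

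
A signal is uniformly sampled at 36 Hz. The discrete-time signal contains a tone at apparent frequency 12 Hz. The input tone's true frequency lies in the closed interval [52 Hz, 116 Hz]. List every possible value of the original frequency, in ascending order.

60 Hz, 84 Hz, 96 Hz

Frequencies that alias to 12 Hz are k·fs ± 12 Hz for integer k ≥ 0.
k=0: 12 Hz.
k=1: 24 Hz, 48 Hz.
k=2: 60 Hz, 84 Hz.
k=3: 96 Hz, 120 Hz.
k=4: 132 Hz, 156 Hz.
Within [52 Hz, 116 Hz]: 60 Hz, 84 Hz, 96 Hz.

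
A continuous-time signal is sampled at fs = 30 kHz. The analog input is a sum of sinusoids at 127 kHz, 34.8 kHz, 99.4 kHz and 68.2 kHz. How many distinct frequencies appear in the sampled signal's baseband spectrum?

fs/2 = 15 kHz.
127 kHz mod fs = 7 kHz.
7 kHz ≤ fs/2 = 15 kHz, appears at 7 kHz.
34.8 kHz mod fs = 4.8 kHz.
4.8 kHz ≤ fs/2 = 15 kHz, appears at 4.8 kHz.
99.4 kHz mod fs = 9.4 kHz.
9.4 kHz ≤ fs/2 = 15 kHz, appears at 9.4 kHz.
68.2 kHz mod fs = 8.2 kHz.
8.2 kHz ≤ fs/2 = 15 kHz, appears at 8.2 kHz.
Distinct values: {4.8 kHz, 7 kHz, 8.2 kHz, 9.4 kHz} → 4.

4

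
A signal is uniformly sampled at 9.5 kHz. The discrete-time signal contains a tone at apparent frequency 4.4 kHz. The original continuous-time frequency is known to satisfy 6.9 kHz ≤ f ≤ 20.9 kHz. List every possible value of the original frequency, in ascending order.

13.9 kHz, 14.6 kHz

Frequencies that alias to 4.4 kHz are k·fs ± 4.4 kHz for integer k ≥ 0.
k=0: 4.4 kHz.
k=1: 5.1 kHz, 13.9 kHz.
k=2: 14.6 kHz, 23.4 kHz.
k=3: 24.1 kHz, 32.9 kHz.
Within [6.9 kHz, 20.9 kHz]: 13.9 kHz, 14.6 kHz.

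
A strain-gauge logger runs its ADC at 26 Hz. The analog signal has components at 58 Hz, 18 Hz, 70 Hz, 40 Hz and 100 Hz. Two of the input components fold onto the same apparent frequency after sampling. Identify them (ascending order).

fs/2 = 13 Hz.
58 Hz mod fs = 6 Hz.
6 Hz ≤ fs/2 = 13 Hz, appears at 6 Hz.
18 Hz > fs/2 = 13 Hz, folds to fs − 18 Hz = 8 Hz.
70 Hz mod fs = 18 Hz.
18 Hz > fs/2 = 13 Hz, folds to fs − 18 Hz = 8 Hz.
40 Hz mod fs = 14 Hz.
14 Hz > fs/2 = 13 Hz, folds to fs − 14 Hz = 12 Hz.
100 Hz mod fs = 22 Hz.
22 Hz > fs/2 = 13 Hz, folds to fs − 22 Hz = 4 Hz.
18 Hz and 70 Hz both map to 8 Hz.

18 Hz, 70 Hz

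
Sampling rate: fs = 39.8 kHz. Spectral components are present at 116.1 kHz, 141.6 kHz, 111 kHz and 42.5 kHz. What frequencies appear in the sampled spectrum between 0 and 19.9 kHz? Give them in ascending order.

2.7 kHz, 3.3 kHz, 8.4 kHz, 17.6 kHz

fs/2 = 19.9 kHz.
116.1 kHz mod fs = 36.5 kHz.
36.5 kHz > fs/2 = 19.9 kHz, folds to fs − 36.5 kHz = 3.3 kHz.
141.6 kHz mod fs = 22.2 kHz.
22.2 kHz > fs/2 = 19.9 kHz, folds to fs − 22.2 kHz = 17.6 kHz.
111 kHz mod fs = 31.4 kHz.
31.4 kHz > fs/2 = 19.9 kHz, folds to fs − 31.4 kHz = 8.4 kHz.
42.5 kHz mod fs = 2.7 kHz.
2.7 kHz ≤ fs/2 = 19.9 kHz, appears at 2.7 kHz.
Distinct values: {2.7 kHz, 3.3 kHz, 8.4 kHz, 17.6 kHz}.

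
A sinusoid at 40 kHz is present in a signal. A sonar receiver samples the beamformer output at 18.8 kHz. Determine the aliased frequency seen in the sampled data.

2.4 kHz

40 kHz mod fs = 2.4 kHz.
2.4 kHz ≤ fs/2 = 9.4 kHz, appears at 2.4 kHz.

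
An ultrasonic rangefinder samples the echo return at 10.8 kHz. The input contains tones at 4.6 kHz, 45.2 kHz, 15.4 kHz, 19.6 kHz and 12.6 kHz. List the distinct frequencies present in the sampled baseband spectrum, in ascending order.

1.8 kHz, 2 kHz, 4.6 kHz

fs/2 = 5.4 kHz.
4.6 kHz ≤ fs/2 = 5.4 kHz, passes unchanged.
45.2 kHz mod fs = 2 kHz.
2 kHz ≤ fs/2 = 5.4 kHz, appears at 2 kHz.
15.4 kHz mod fs = 4.6 kHz.
4.6 kHz ≤ fs/2 = 5.4 kHz, appears at 4.6 kHz.
19.6 kHz mod fs = 8.8 kHz.
8.8 kHz > fs/2 = 5.4 kHz, folds to fs − 8.8 kHz = 2 kHz.
12.6 kHz mod fs = 1.8 kHz.
1.8 kHz ≤ fs/2 = 5.4 kHz, appears at 1.8 kHz.
Distinct values: {1.8 kHz, 2 kHz, 4.6 kHz}.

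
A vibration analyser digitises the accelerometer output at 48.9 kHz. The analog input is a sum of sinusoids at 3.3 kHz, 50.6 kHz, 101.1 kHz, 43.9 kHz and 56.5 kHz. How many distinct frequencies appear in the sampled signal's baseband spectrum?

4

fs/2 = 24.45 kHz.
3.3 kHz ≤ fs/2 = 24.45 kHz, passes unchanged.
50.6 kHz mod fs = 1.7 kHz.
1.7 kHz ≤ fs/2 = 24.45 kHz, appears at 1.7 kHz.
101.1 kHz mod fs = 3.3 kHz.
3.3 kHz ≤ fs/2 = 24.45 kHz, appears at 3.3 kHz.
43.9 kHz > fs/2 = 24.45 kHz, folds to fs − 43.9 kHz = 5 kHz.
56.5 kHz mod fs = 7.6 kHz.
7.6 kHz ≤ fs/2 = 24.45 kHz, appears at 7.6 kHz.
Distinct values: {1.7 kHz, 3.3 kHz, 5 kHz, 7.6 kHz} → 4.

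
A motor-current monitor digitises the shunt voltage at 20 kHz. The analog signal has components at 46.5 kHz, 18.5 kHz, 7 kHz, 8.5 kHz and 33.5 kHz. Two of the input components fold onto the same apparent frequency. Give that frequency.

6.5 kHz

fs/2 = 10 kHz.
46.5 kHz mod fs = 6.5 kHz.
6.5 kHz ≤ fs/2 = 10 kHz, appears at 6.5 kHz.
18.5 kHz > fs/2 = 10 kHz, folds to fs − 18.5 kHz = 1.5 kHz.
7 kHz ≤ fs/2 = 10 kHz, passes unchanged.
8.5 kHz ≤ fs/2 = 10 kHz, passes unchanged.
33.5 kHz mod fs = 13.5 kHz.
13.5 kHz > fs/2 = 10 kHz, folds to fs − 13.5 kHz = 6.5 kHz.
33.5 kHz and 46.5 kHz both map to 6.5 kHz.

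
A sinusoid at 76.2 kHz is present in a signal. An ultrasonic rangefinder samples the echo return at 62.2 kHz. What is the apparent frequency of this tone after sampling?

14 kHz

76.2 kHz mod fs = 14 kHz.
14 kHz ≤ fs/2 = 31.1 kHz, appears at 14 kHz.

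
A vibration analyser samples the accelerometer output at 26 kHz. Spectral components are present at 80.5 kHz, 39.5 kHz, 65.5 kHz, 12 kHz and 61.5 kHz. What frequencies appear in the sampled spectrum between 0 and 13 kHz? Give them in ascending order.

2.5 kHz, 9.5 kHz, 12 kHz, 12.5 kHz

fs/2 = 13 kHz.
80.5 kHz mod fs = 2.5 kHz.
2.5 kHz ≤ fs/2 = 13 kHz, appears at 2.5 kHz.
39.5 kHz mod fs = 13.5 kHz.
13.5 kHz > fs/2 = 13 kHz, folds to fs − 13.5 kHz = 12.5 kHz.
65.5 kHz mod fs = 13.5 kHz.
13.5 kHz > fs/2 = 13 kHz, folds to fs − 13.5 kHz = 12.5 kHz.
12 kHz ≤ fs/2 = 13 kHz, passes unchanged.
61.5 kHz mod fs = 9.5 kHz.
9.5 kHz ≤ fs/2 = 13 kHz, appears at 9.5 kHz.
Distinct values: {2.5 kHz, 9.5 kHz, 12 kHz, 12.5 kHz}.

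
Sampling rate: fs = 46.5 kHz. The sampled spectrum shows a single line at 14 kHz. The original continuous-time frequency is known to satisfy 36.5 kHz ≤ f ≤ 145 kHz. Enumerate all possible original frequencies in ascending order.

60.5 kHz, 79 kHz, 107 kHz, 125.5 kHz

Frequencies that alias to 14 kHz are k·fs ± 14 kHz for integer k ≥ 0.
k=0: 14 kHz.
k=1: 32.5 kHz, 60.5 kHz.
k=2: 79 kHz, 107 kHz.
k=3: 125.5 kHz, 153.5 kHz.
k=4: 172 kHz, 200 kHz.
Within [36.5 kHz, 145 kHz]: 60.5 kHz, 79 kHz, 107 kHz, 125.5 kHz.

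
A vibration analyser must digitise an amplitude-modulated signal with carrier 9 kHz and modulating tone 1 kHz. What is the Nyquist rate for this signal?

20 kHz

AM sidebands sit at fc ± fm = 8 kHz and 10 kHz.
Highest-frequency component: 10 kHz.
Nyquist rate = 2 × 10 kHz = 20 kHz.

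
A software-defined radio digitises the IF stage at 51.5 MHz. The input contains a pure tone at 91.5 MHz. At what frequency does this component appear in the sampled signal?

91.5 MHz mod fs = 40 MHz.
40 MHz > fs/2 = 25.75 MHz, folds to fs − 40 MHz = 11.5 MHz.

11.5 MHz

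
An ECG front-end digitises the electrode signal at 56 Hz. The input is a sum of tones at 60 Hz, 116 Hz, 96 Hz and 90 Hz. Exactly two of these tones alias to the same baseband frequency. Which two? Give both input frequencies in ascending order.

fs/2 = 28 Hz.
60 Hz mod fs = 4 Hz.
4 Hz ≤ fs/2 = 28 Hz, appears at 4 Hz.
116 Hz mod fs = 4 Hz.
4 Hz ≤ fs/2 = 28 Hz, appears at 4 Hz.
96 Hz mod fs = 40 Hz.
40 Hz > fs/2 = 28 Hz, folds to fs − 40 Hz = 16 Hz.
90 Hz mod fs = 34 Hz.
34 Hz > fs/2 = 28 Hz, folds to fs − 34 Hz = 22 Hz.
60 Hz and 116 Hz both map to 4 Hz.

60 Hz, 116 Hz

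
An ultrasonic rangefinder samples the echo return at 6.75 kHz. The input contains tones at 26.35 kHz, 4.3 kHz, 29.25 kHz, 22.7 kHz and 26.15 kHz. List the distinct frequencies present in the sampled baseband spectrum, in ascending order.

0.65 kHz, 0.85 kHz, 2.25 kHz, 2.45 kHz

fs/2 = 3.375 kHz.
26.35 kHz mod fs = 6.1 kHz.
6.1 kHz > fs/2 = 3.375 kHz, folds to fs − 6.1 kHz = 0.65 kHz.
4.3 kHz > fs/2 = 3.375 kHz, folds to fs − 4.3 kHz = 2.45 kHz.
29.25 kHz mod fs = 2.25 kHz.
2.25 kHz ≤ fs/2 = 3.375 kHz, appears at 2.25 kHz.
22.7 kHz mod fs = 2.45 kHz.
2.45 kHz ≤ fs/2 = 3.375 kHz, appears at 2.45 kHz.
26.15 kHz mod fs = 5.9 kHz.
5.9 kHz > fs/2 = 3.375 kHz, folds to fs − 5.9 kHz = 0.85 kHz.
Distinct values: {0.65 kHz, 0.85 kHz, 2.25 kHz, 2.45 kHz}.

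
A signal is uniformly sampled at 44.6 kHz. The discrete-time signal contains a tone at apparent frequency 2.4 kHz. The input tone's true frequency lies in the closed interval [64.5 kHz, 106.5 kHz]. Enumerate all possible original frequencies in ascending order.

Frequencies that alias to 2.4 kHz are k·fs ± 2.4 kHz for integer k ≥ 0.
k=0: 2.4 kHz.
k=1: 42.2 kHz, 47 kHz.
k=2: 86.8 kHz, 91.6 kHz.
k=3: 131.4 kHz, 136.2 kHz.
Within [64.5 kHz, 106.5 kHz]: 86.8 kHz, 91.6 kHz.

86.8 kHz, 91.6 kHz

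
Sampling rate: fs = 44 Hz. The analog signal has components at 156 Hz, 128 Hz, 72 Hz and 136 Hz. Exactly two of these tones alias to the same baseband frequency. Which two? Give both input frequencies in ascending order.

128 Hz, 136 Hz

fs/2 = 22 Hz.
156 Hz mod fs = 24 Hz.
24 Hz > fs/2 = 22 Hz, folds to fs − 24 Hz = 20 Hz.
128 Hz mod fs = 40 Hz.
40 Hz > fs/2 = 22 Hz, folds to fs − 40 Hz = 4 Hz.
72 Hz mod fs = 28 Hz.
28 Hz > fs/2 = 22 Hz, folds to fs − 28 Hz = 16 Hz.
136 Hz mod fs = 4 Hz.
4 Hz ≤ fs/2 = 22 Hz, appears at 4 Hz.
128 Hz and 136 Hz both map to 4 Hz.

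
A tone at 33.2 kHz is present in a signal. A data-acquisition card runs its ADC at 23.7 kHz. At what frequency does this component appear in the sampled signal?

33.2 kHz mod fs = 9.5 kHz.
9.5 kHz ≤ fs/2 = 11.85 kHz, appears at 9.5 kHz.

9.5 kHz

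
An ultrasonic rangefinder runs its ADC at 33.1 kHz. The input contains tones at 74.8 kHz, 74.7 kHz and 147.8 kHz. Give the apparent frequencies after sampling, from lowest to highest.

fs/2 = 16.55 kHz.
74.8 kHz mod fs = 8.6 kHz.
8.6 kHz ≤ fs/2 = 16.55 kHz, appears at 8.6 kHz.
74.7 kHz mod fs = 8.5 kHz.
8.5 kHz ≤ fs/2 = 16.55 kHz, appears at 8.5 kHz.
147.8 kHz mod fs = 15.4 kHz.
15.4 kHz ≤ fs/2 = 16.55 kHz, appears at 15.4 kHz.
Distinct values: {8.5 kHz, 8.6 kHz, 15.4 kHz}.

8.5 kHz, 8.6 kHz, 15.4 kHz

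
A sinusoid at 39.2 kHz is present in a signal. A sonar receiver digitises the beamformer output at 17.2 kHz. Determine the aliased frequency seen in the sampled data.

4.8 kHz

39.2 kHz mod fs = 4.8 kHz.
4.8 kHz ≤ fs/2 = 8.6 kHz, appears at 4.8 kHz.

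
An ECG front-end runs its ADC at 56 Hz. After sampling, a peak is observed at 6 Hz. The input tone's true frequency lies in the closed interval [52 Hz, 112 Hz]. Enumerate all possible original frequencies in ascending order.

62 Hz, 106 Hz

Frequencies that alias to 6 Hz are k·fs ± 6 Hz for integer k ≥ 0.
k=0: 6 Hz.
k=1: 50 Hz, 62 Hz.
k=2: 106 Hz, 118 Hz.
k=3: 162 Hz, 174 Hz.
Within [52 Hz, 112 Hz]: 62 Hz, 106 Hz.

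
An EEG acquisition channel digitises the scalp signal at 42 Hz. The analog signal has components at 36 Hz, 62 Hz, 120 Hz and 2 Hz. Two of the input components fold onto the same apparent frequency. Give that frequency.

6 Hz

fs/2 = 21 Hz.
36 Hz > fs/2 = 21 Hz, folds to fs − 36 Hz = 6 Hz.
62 Hz mod fs = 20 Hz.
20 Hz ≤ fs/2 = 21 Hz, appears at 20 Hz.
120 Hz mod fs = 36 Hz.
36 Hz > fs/2 = 21 Hz, folds to fs − 36 Hz = 6 Hz.
2 Hz ≤ fs/2 = 21 Hz, passes unchanged.
36 Hz and 120 Hz both map to 6 Hz.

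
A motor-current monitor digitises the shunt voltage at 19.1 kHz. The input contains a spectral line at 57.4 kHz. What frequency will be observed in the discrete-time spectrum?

0.1 kHz

57.4 kHz mod fs = 0.1 kHz.
0.1 kHz ≤ fs/2 = 9.55 kHz, appears at 0.1 kHz.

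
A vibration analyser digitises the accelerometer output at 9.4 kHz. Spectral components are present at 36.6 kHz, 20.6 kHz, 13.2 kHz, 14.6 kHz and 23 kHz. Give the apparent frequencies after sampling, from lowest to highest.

1 kHz, 1.8 kHz, 3.8 kHz, 4.2 kHz

fs/2 = 4.7 kHz.
36.6 kHz mod fs = 8.4 kHz.
8.4 kHz > fs/2 = 4.7 kHz, folds to fs − 8.4 kHz = 1 kHz.
20.6 kHz mod fs = 1.8 kHz.
1.8 kHz ≤ fs/2 = 4.7 kHz, appears at 1.8 kHz.
13.2 kHz mod fs = 3.8 kHz.
3.8 kHz ≤ fs/2 = 4.7 kHz, appears at 3.8 kHz.
14.6 kHz mod fs = 5.2 kHz.
5.2 kHz > fs/2 = 4.7 kHz, folds to fs − 5.2 kHz = 4.2 kHz.
23 kHz mod fs = 4.2 kHz.
4.2 kHz ≤ fs/2 = 4.7 kHz, appears at 4.2 kHz.
Distinct values: {1 kHz, 1.8 kHz, 3.8 kHz, 4.2 kHz}.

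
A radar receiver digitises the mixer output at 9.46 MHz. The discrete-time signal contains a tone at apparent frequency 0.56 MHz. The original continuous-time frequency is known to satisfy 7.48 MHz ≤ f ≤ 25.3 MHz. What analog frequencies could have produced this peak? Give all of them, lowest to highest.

8.9 MHz, 10.02 MHz, 18.36 MHz, 19.48 MHz

Frequencies that alias to 0.56 MHz are k·fs ± 0.56 MHz for integer k ≥ 0.
k=0: 0.56 MHz.
k=1: 8.9 MHz, 10.02 MHz.
k=2: 18.36 MHz, 19.48 MHz.
k=3: 27.82 MHz, 28.94 MHz.
Within [7.48 MHz, 25.3 MHz]: 8.9 MHz, 10.02 MHz, 18.36 MHz, 19.48 MHz.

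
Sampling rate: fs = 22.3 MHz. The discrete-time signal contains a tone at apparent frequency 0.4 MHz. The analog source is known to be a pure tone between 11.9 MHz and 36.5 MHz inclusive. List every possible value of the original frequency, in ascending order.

21.9 MHz, 22.7 MHz

Frequencies that alias to 0.4 MHz are k·fs ± 0.4 MHz for integer k ≥ 0.
k=0: 0.4 MHz.
k=1: 21.9 MHz, 22.7 MHz.
k=2: 44.2 MHz, 45 MHz.
Within [11.9 MHz, 36.5 MHz]: 21.9 MHz, 22.7 MHz.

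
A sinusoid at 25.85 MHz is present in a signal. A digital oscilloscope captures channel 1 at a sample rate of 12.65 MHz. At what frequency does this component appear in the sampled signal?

0.55 MHz

25.85 MHz mod fs = 0.55 MHz.
0.55 MHz ≤ fs/2 = 6.325 MHz, appears at 0.55 MHz.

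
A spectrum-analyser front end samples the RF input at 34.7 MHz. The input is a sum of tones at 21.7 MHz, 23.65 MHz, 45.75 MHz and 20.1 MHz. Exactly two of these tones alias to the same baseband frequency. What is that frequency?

fs/2 = 17.35 MHz.
21.7 MHz > fs/2 = 17.35 MHz, folds to fs − 21.7 MHz = 13 MHz.
23.65 MHz > fs/2 = 17.35 MHz, folds to fs − 23.65 MHz = 11.05 MHz.
45.75 MHz mod fs = 11.05 MHz.
11.05 MHz ≤ fs/2 = 17.35 MHz, appears at 11.05 MHz.
20.1 MHz > fs/2 = 17.35 MHz, folds to fs − 20.1 MHz = 14.6 MHz.
23.65 MHz and 45.75 MHz both map to 11.05 MHz.

11.05 MHz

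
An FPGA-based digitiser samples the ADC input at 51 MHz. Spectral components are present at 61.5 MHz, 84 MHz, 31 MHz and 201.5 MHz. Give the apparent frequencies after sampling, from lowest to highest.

fs/2 = 25.5 MHz.
61.5 MHz mod fs = 10.5 MHz.
10.5 MHz ≤ fs/2 = 25.5 MHz, appears at 10.5 MHz.
84 MHz mod fs = 33 MHz.
33 MHz > fs/2 = 25.5 MHz, folds to fs − 33 MHz = 18 MHz.
31 MHz > fs/2 = 25.5 MHz, folds to fs − 31 MHz = 20 MHz.
201.5 MHz mod fs = 48.5 MHz.
48.5 MHz > fs/2 = 25.5 MHz, folds to fs − 48.5 MHz = 2.5 MHz.
Distinct values: {2.5 MHz, 10.5 MHz, 18 MHz, 20 MHz}.

2.5 MHz, 10.5 MHz, 18 MHz, 20 MHz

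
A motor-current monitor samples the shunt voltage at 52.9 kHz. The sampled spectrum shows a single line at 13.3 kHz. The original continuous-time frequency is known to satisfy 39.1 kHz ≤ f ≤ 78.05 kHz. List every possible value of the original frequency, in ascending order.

Frequencies that alias to 13.3 kHz are k·fs ± 13.3 kHz for integer k ≥ 0.
k=0: 13.3 kHz.
k=1: 39.6 kHz, 66.2 kHz.
k=2: 92.5 kHz, 119.1 kHz.
Within [39.1 kHz, 78.05 kHz]: 39.6 kHz, 66.2 kHz.

39.6 kHz, 66.2 kHz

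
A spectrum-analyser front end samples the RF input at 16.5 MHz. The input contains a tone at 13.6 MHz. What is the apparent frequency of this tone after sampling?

13.6 MHz > fs/2 = 8.25 MHz, folds to fs − 13.6 MHz = 2.9 MHz.

2.9 MHz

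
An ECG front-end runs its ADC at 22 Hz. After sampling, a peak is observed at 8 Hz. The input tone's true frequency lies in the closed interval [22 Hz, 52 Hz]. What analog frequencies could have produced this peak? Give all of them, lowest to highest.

Frequencies that alias to 8 Hz are k·fs ± 8 Hz for integer k ≥ 0.
k=0: 8 Hz.
k=1: 14 Hz, 30 Hz.
k=2: 36 Hz, 52 Hz.
k=3: 58 Hz, 74 Hz.
Within [22 Hz, 52 Hz]: 30 Hz, 36 Hz, 52 Hz.

30 Hz, 36 Hz, 52 Hz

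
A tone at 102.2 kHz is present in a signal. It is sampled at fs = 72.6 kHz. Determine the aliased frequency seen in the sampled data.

29.6 kHz

102.2 kHz mod fs = 29.6 kHz.
29.6 kHz ≤ fs/2 = 36.3 kHz, appears at 29.6 kHz.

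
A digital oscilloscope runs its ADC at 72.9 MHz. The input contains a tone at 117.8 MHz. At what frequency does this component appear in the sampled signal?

28 MHz

117.8 MHz mod fs = 44.9 MHz.
44.9 MHz > fs/2 = 36.45 MHz, folds to fs − 44.9 MHz = 28 MHz.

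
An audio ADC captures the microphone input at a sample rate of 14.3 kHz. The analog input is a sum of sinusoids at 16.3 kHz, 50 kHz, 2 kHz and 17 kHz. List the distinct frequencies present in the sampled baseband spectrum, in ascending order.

fs/2 = 7.15 kHz.
16.3 kHz mod fs = 2 kHz.
2 kHz ≤ fs/2 = 7.15 kHz, appears at 2 kHz.
50 kHz mod fs = 7.1 kHz.
7.1 kHz ≤ fs/2 = 7.15 kHz, appears at 7.1 kHz.
2 kHz ≤ fs/2 = 7.15 kHz, passes unchanged.
17 kHz mod fs = 2.7 kHz.
2.7 kHz ≤ fs/2 = 7.15 kHz, appears at 2.7 kHz.
Distinct values: {2 kHz, 2.7 kHz, 7.1 kHz}.

2 kHz, 2.7 kHz, 7.1 kHz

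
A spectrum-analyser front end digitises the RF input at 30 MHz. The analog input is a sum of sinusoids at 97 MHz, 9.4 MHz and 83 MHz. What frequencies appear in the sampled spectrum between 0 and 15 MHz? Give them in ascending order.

fs/2 = 15 MHz.
97 MHz mod fs = 7 MHz.
7 MHz ≤ fs/2 = 15 MHz, appears at 7 MHz.
9.4 MHz ≤ fs/2 = 15 MHz, passes unchanged.
83 MHz mod fs = 23 MHz.
23 MHz > fs/2 = 15 MHz, folds to fs − 23 MHz = 7 MHz.
Distinct values: {7 MHz, 9.4 MHz}.

7 MHz, 9.4 MHz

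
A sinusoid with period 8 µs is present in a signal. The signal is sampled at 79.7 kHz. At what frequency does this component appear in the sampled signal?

T = 8 µs → f = 1/T = 125 kHz.
125 kHz mod fs = 45.3 kHz.
45.3 kHz > fs/2 = 39.85 kHz, folds to fs − 45.3 kHz = 34.4 kHz.

34.4 kHz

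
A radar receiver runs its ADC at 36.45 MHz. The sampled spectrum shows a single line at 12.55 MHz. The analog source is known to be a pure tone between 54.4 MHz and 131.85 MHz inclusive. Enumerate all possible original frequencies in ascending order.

60.35 MHz, 85.45 MHz, 96.8 MHz, 121.9 MHz

Frequencies that alias to 12.55 MHz are k·fs ± 12.55 MHz for integer k ≥ 0.
k=0: 12.55 MHz.
k=1: 23.9 MHz, 49 MHz.
k=2: 60.35 MHz, 85.45 MHz.
k=3: 96.8 MHz, 121.9 MHz.
k=4: 133.25 MHz, 158.35 MHz.
Within [54.4 MHz, 131.85 MHz]: 60.35 MHz, 85.45 MHz, 96.8 MHz, 121.9 MHz.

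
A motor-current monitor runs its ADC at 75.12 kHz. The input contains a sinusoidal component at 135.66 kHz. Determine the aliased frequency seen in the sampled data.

135.66 kHz mod fs = 60.54 kHz.
60.54 kHz > fs/2 = 37.56 kHz, folds to fs − 60.54 kHz = 14.58 kHz.

14.58 kHz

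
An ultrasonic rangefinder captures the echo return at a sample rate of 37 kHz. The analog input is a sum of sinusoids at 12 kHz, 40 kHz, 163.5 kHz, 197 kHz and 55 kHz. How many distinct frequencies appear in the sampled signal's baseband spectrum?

4

fs/2 = 18.5 kHz.
12 kHz ≤ fs/2 = 18.5 kHz, passes unchanged.
40 kHz mod fs = 3 kHz.
3 kHz ≤ fs/2 = 18.5 kHz, appears at 3 kHz.
163.5 kHz mod fs = 15.5 kHz.
15.5 kHz ≤ fs/2 = 18.5 kHz, appears at 15.5 kHz.
197 kHz mod fs = 12 kHz.
12 kHz ≤ fs/2 = 18.5 kHz, appears at 12 kHz.
55 kHz mod fs = 18 kHz.
18 kHz ≤ fs/2 = 18.5 kHz, appears at 18 kHz.
Distinct values: {3 kHz, 12 kHz, 15.5 kHz, 18 kHz} → 4.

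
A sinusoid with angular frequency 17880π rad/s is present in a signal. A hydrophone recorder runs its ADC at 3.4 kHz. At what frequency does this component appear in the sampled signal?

1.26 kHz

ω = 17880π rad/s → f = ω/(2π) = 8940 Hz = 8.94 kHz.
8.94 kHz mod fs = 2.14 kHz.
2.14 kHz > fs/2 = 1.7 kHz, folds to fs − 2.14 kHz = 1.26 kHz.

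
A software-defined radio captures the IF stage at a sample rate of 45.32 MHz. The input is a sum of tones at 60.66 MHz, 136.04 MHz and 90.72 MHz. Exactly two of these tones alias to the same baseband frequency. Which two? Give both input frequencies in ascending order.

90.72 MHz, 136.04 MHz

fs/2 = 22.66 MHz.
60.66 MHz mod fs = 15.34 MHz.
15.34 MHz ≤ fs/2 = 22.66 MHz, appears at 15.34 MHz.
136.04 MHz mod fs = 0.08 MHz.
0.08 MHz ≤ fs/2 = 22.66 MHz, appears at 0.08 MHz.
90.72 MHz mod fs = 0.08 MHz.
0.08 MHz ≤ fs/2 = 22.66 MHz, appears at 0.08 MHz.
90.72 MHz and 136.04 MHz both map to 0.08 MHz.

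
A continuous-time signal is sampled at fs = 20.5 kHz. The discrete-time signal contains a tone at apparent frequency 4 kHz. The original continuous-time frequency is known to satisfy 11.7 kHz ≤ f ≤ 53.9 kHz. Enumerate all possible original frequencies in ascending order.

16.5 kHz, 24.5 kHz, 37 kHz, 45 kHz

Frequencies that alias to 4 kHz are k·fs ± 4 kHz for integer k ≥ 0.
k=0: 4 kHz.
k=1: 16.5 kHz, 24.5 kHz.
k=2: 37 kHz, 45 kHz.
k=3: 57.5 kHz, 65.5 kHz.
Within [11.7 kHz, 53.9 kHz]: 16.5 kHz, 24.5 kHz, 37 kHz, 45 kHz.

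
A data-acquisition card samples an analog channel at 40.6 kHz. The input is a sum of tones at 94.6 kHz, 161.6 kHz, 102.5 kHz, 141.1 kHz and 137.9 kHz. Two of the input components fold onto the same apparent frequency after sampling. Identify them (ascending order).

102.5 kHz, 141.1 kHz

fs/2 = 20.3 kHz.
94.6 kHz mod fs = 13.4 kHz.
13.4 kHz ≤ fs/2 = 20.3 kHz, appears at 13.4 kHz.
161.6 kHz mod fs = 39.8 kHz.
39.8 kHz > fs/2 = 20.3 kHz, folds to fs − 39.8 kHz = 0.8 kHz.
102.5 kHz mod fs = 21.3 kHz.
21.3 kHz > fs/2 = 20.3 kHz, folds to fs − 21.3 kHz = 19.3 kHz.
141.1 kHz mod fs = 19.3 kHz.
19.3 kHz ≤ fs/2 = 20.3 kHz, appears at 19.3 kHz.
137.9 kHz mod fs = 16.1 kHz.
16.1 kHz ≤ fs/2 = 20.3 kHz, appears at 16.1 kHz.
102.5 kHz and 141.1 kHz both map to 19.3 kHz.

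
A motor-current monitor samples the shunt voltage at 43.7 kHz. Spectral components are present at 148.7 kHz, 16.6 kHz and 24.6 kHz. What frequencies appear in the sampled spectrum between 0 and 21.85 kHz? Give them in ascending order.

16.6 kHz, 17.6 kHz, 19.1 kHz

fs/2 = 21.85 kHz.
148.7 kHz mod fs = 17.6 kHz.
17.6 kHz ≤ fs/2 = 21.85 kHz, appears at 17.6 kHz.
16.6 kHz ≤ fs/2 = 21.85 kHz, passes unchanged.
24.6 kHz > fs/2 = 21.85 kHz, folds to fs − 24.6 kHz = 19.1 kHz.
Distinct values: {16.6 kHz, 17.6 kHz, 19.1 kHz}.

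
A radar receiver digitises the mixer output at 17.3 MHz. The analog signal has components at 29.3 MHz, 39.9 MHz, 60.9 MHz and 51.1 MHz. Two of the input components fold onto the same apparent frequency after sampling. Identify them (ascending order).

29.3 MHz, 39.9 MHz

fs/2 = 8.65 MHz.
29.3 MHz mod fs = 12 MHz.
12 MHz > fs/2 = 8.65 MHz, folds to fs − 12 MHz = 5.3 MHz.
39.9 MHz mod fs = 5.3 MHz.
5.3 MHz ≤ fs/2 = 8.65 MHz, appears at 5.3 MHz.
60.9 MHz mod fs = 9 MHz.
9 MHz > fs/2 = 8.65 MHz, folds to fs − 9 MHz = 8.3 MHz.
51.1 MHz mod fs = 16.5 MHz.
16.5 MHz > fs/2 = 8.65 MHz, folds to fs − 16.5 MHz = 0.8 MHz.
29.3 MHz and 39.9 MHz both map to 5.3 MHz.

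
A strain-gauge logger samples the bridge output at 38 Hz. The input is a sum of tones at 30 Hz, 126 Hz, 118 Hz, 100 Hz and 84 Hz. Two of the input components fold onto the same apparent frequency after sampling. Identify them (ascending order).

30 Hz, 84 Hz

fs/2 = 19 Hz.
30 Hz > fs/2 = 19 Hz, folds to fs − 30 Hz = 8 Hz.
126 Hz mod fs = 12 Hz.
12 Hz ≤ fs/2 = 19 Hz, appears at 12 Hz.
118 Hz mod fs = 4 Hz.
4 Hz ≤ fs/2 = 19 Hz, appears at 4 Hz.
100 Hz mod fs = 24 Hz.
24 Hz > fs/2 = 19 Hz, folds to fs − 24 Hz = 14 Hz.
84 Hz mod fs = 8 Hz.
8 Hz ≤ fs/2 = 19 Hz, appears at 8 Hz.
30 Hz and 84 Hz both map to 8 Hz.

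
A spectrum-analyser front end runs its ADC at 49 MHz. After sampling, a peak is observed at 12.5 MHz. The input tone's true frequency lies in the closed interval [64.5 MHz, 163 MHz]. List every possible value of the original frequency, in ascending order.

Frequencies that alias to 12.5 MHz are k·fs ± 12.5 MHz for integer k ≥ 0.
k=0: 12.5 MHz.
k=1: 36.5 MHz, 61.5 MHz.
k=2: 85.5 MHz, 110.5 MHz.
k=3: 134.5 MHz, 159.5 MHz.
k=4: 183.5 MHz, 208.5 MHz.
Within [64.5 MHz, 163 MHz]: 85.5 MHz, 110.5 MHz, 134.5 MHz, 159.5 MHz.

85.5 MHz, 110.5 MHz, 134.5 MHz, 159.5 MHz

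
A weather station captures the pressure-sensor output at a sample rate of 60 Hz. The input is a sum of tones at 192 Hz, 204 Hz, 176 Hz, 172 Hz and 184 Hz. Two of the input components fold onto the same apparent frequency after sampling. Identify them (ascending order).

fs/2 = 30 Hz.
192 Hz mod fs = 12 Hz.
12 Hz ≤ fs/2 = 30 Hz, appears at 12 Hz.
204 Hz mod fs = 24 Hz.
24 Hz ≤ fs/2 = 30 Hz, appears at 24 Hz.
176 Hz mod fs = 56 Hz.
56 Hz > fs/2 = 30 Hz, folds to fs − 56 Hz = 4 Hz.
172 Hz mod fs = 52 Hz.
52 Hz > fs/2 = 30 Hz, folds to fs − 52 Hz = 8 Hz.
184 Hz mod fs = 4 Hz.
4 Hz ≤ fs/2 = 30 Hz, appears at 4 Hz.
176 Hz and 184 Hz both map to 4 Hz.

176 Hz, 184 Hz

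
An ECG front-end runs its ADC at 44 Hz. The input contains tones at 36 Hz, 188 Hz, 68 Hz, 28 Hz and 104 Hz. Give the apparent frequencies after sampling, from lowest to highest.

8 Hz, 12 Hz, 16 Hz, 20 Hz

fs/2 = 22 Hz.
36 Hz > fs/2 = 22 Hz, folds to fs − 36 Hz = 8 Hz.
188 Hz mod fs = 12 Hz.
12 Hz ≤ fs/2 = 22 Hz, appears at 12 Hz.
68 Hz mod fs = 24 Hz.
24 Hz > fs/2 = 22 Hz, folds to fs − 24 Hz = 20 Hz.
28 Hz > fs/2 = 22 Hz, folds to fs − 28 Hz = 16 Hz.
104 Hz mod fs = 16 Hz.
16 Hz ≤ fs/2 = 22 Hz, appears at 16 Hz.
Distinct values: {8 Hz, 12 Hz, 16 Hz, 20 Hz}.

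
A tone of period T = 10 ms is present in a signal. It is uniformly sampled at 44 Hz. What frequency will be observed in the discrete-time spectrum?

T = 10 ms → f = 1/T = 100 Hz.
100 Hz mod fs = 12 Hz.
12 Hz ≤ fs/2 = 22 Hz, appears at 12 Hz.

12 Hz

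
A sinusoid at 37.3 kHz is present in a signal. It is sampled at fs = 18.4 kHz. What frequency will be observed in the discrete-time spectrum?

0.5 kHz

37.3 kHz mod fs = 0.5 kHz.
0.5 kHz ≤ fs/2 = 9.2 kHz, appears at 0.5 kHz.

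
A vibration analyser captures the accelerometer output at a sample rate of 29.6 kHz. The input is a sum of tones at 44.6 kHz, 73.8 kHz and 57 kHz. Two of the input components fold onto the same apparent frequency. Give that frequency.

14.6 kHz

fs/2 = 14.8 kHz.
44.6 kHz mod fs = 15 kHz.
15 kHz > fs/2 = 14.8 kHz, folds to fs − 15 kHz = 14.6 kHz.
73.8 kHz mod fs = 14.6 kHz.
14.6 kHz ≤ fs/2 = 14.8 kHz, appears at 14.6 kHz.
57 kHz mod fs = 27.4 kHz.
27.4 kHz > fs/2 = 14.8 kHz, folds to fs − 27.4 kHz = 2.2 kHz.
44.6 kHz and 73.8 kHz both map to 14.6 kHz.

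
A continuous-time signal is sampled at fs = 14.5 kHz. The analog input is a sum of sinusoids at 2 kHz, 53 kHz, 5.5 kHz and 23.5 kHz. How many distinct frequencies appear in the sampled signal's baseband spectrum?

3

fs/2 = 7.25 kHz.
2 kHz ≤ fs/2 = 7.25 kHz, passes unchanged.
53 kHz mod fs = 9.5 kHz.
9.5 kHz > fs/2 = 7.25 kHz, folds to fs − 9.5 kHz = 5 kHz.
5.5 kHz ≤ fs/2 = 7.25 kHz, passes unchanged.
23.5 kHz mod fs = 9 kHz.
9 kHz > fs/2 = 7.25 kHz, folds to fs − 9 kHz = 5.5 kHz.
Distinct values: {2 kHz, 5 kHz, 5.5 kHz} → 3.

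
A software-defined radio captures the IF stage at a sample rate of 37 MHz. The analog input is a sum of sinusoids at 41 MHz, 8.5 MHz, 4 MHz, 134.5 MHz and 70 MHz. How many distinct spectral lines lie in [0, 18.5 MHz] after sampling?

3

fs/2 = 18.5 MHz.
41 MHz mod fs = 4 MHz.
4 MHz ≤ fs/2 = 18.5 MHz, appears at 4 MHz.
8.5 MHz ≤ fs/2 = 18.5 MHz, passes unchanged.
4 MHz ≤ fs/2 = 18.5 MHz, passes unchanged.
134.5 MHz mod fs = 23.5 MHz.
23.5 MHz > fs/2 = 18.5 MHz, folds to fs − 23.5 MHz = 13.5 MHz.
70 MHz mod fs = 33 MHz.
33 MHz > fs/2 = 18.5 MHz, folds to fs − 33 MHz = 4 MHz.
Distinct values: {4 MHz, 8.5 MHz, 13.5 MHz} → 3.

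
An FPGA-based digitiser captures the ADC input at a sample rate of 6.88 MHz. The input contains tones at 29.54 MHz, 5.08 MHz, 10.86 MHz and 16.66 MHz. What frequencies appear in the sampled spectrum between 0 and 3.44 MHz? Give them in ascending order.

1.8 MHz, 2.02 MHz, 2.9 MHz

fs/2 = 3.44 MHz.
29.54 MHz mod fs = 2.02 MHz.
2.02 MHz ≤ fs/2 = 3.44 MHz, appears at 2.02 MHz.
5.08 MHz > fs/2 = 3.44 MHz, folds to fs − 5.08 MHz = 1.8 MHz.
10.86 MHz mod fs = 3.98 MHz.
3.98 MHz > fs/2 = 3.44 MHz, folds to fs − 3.98 MHz = 2.9 MHz.
16.66 MHz mod fs = 2.9 MHz.
2.9 MHz ≤ fs/2 = 3.44 MHz, appears at 2.9 MHz.
Distinct values: {1.8 MHz, 2.02 MHz, 2.9 MHz}.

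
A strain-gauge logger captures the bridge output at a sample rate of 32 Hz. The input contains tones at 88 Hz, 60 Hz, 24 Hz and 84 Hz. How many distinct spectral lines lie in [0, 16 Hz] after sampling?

fs/2 = 16 Hz.
88 Hz mod fs = 24 Hz.
24 Hz > fs/2 = 16 Hz, folds to fs − 24 Hz = 8 Hz.
60 Hz mod fs = 28 Hz.
28 Hz > fs/2 = 16 Hz, folds to fs − 28 Hz = 4 Hz.
24 Hz > fs/2 = 16 Hz, folds to fs − 24 Hz = 8 Hz.
84 Hz mod fs = 20 Hz.
20 Hz > fs/2 = 16 Hz, folds to fs − 20 Hz = 12 Hz.
Distinct values: {4 Hz, 8 Hz, 12 Hz} → 3.

3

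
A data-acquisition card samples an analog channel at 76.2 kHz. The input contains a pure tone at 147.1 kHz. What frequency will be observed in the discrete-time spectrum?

5.3 kHz

147.1 kHz mod fs = 70.9 kHz.
70.9 kHz > fs/2 = 38.1 kHz, folds to fs − 70.9 kHz = 5.3 kHz.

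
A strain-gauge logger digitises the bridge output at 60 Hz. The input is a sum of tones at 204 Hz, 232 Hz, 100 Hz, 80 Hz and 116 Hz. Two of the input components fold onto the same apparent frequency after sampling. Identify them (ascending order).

fs/2 = 30 Hz.
204 Hz mod fs = 24 Hz.
24 Hz ≤ fs/2 = 30 Hz, appears at 24 Hz.
232 Hz mod fs = 52 Hz.
52 Hz > fs/2 = 30 Hz, folds to fs − 52 Hz = 8 Hz.
100 Hz mod fs = 40 Hz.
40 Hz > fs/2 = 30 Hz, folds to fs − 40 Hz = 20 Hz.
80 Hz mod fs = 20 Hz.
20 Hz ≤ fs/2 = 30 Hz, appears at 20 Hz.
116 Hz mod fs = 56 Hz.
56 Hz > fs/2 = 30 Hz, folds to fs − 56 Hz = 4 Hz.
80 Hz and 100 Hz both map to 20 Hz.

80 Hz, 100 Hz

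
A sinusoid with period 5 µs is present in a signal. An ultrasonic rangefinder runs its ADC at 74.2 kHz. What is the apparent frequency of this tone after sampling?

T = 5 µs → f = 1/T = 200 kHz.
200 kHz mod fs = 51.6 kHz.
51.6 kHz > fs/2 = 37.1 kHz, folds to fs − 51.6 kHz = 22.6 kHz.

22.6 kHz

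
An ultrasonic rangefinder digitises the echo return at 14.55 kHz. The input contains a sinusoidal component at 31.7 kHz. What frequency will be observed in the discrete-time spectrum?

2.6 kHz

31.7 kHz mod fs = 2.6 kHz.
2.6 kHz ≤ fs/2 = 7.275 kHz, appears at 2.6 kHz.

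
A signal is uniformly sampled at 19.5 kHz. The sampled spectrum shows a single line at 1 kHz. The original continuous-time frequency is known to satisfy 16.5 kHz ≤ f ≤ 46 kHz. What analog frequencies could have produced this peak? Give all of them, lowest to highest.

18.5 kHz, 20.5 kHz, 38 kHz, 40 kHz

Frequencies that alias to 1 kHz are k·fs ± 1 kHz for integer k ≥ 0.
k=0: 1 kHz.
k=1: 18.5 kHz, 20.5 kHz.
k=2: 38 kHz, 40 kHz.
k=3: 57.5 kHz, 59.5 kHz.
Within [16.5 kHz, 46 kHz]: 18.5 kHz, 20.5 kHz, 38 kHz, 40 kHz.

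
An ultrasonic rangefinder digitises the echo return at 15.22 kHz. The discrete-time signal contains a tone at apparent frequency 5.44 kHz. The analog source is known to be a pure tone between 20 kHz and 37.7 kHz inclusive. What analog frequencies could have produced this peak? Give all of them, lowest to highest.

20.66 kHz, 25 kHz, 35.88 kHz

Frequencies that alias to 5.44 kHz are k·fs ± 5.44 kHz for integer k ≥ 0.
k=0: 5.44 kHz.
k=1: 9.78 kHz, 20.66 kHz.
k=2: 25 kHz, 35.88 kHz.
k=3: 40.22 kHz, 51.1 kHz.
Within [20 kHz, 37.7 kHz]: 20.66 kHz, 25 kHz, 35.88 kHz.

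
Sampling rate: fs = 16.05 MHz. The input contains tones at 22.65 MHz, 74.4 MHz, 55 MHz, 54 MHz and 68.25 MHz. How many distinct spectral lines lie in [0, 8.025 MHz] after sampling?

fs/2 = 8.025 MHz.
22.65 MHz mod fs = 6.6 MHz.
6.6 MHz ≤ fs/2 = 8.025 MHz, appears at 6.6 MHz.
74.4 MHz mod fs = 10.2 MHz.
10.2 MHz > fs/2 = 8.025 MHz, folds to fs − 10.2 MHz = 5.85 MHz.
55 MHz mod fs = 6.85 MHz.
6.85 MHz ≤ fs/2 = 8.025 MHz, appears at 6.85 MHz.
54 MHz mod fs = 5.85 MHz.
5.85 MHz ≤ fs/2 = 8.025 MHz, appears at 5.85 MHz.
68.25 MHz mod fs = 4.05 MHz.
4.05 MHz ≤ fs/2 = 8.025 MHz, appears at 4.05 MHz.
Distinct values: {4.05 MHz, 5.85 MHz, 6.6 MHz, 6.85 MHz} → 4.

4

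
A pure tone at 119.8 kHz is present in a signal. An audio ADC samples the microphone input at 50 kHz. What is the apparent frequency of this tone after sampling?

119.8 kHz mod fs = 19.8 kHz.
19.8 kHz ≤ fs/2 = 25 kHz, appears at 19.8 kHz.

19.8 kHz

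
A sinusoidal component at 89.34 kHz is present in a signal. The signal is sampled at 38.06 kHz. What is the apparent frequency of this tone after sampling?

13.22 kHz

89.34 kHz mod fs = 13.22 kHz.
13.22 kHz ≤ fs/2 = 19.03 kHz, appears at 13.22 kHz.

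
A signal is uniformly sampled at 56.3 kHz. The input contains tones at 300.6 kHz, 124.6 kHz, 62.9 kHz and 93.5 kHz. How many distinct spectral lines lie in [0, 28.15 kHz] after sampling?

fs/2 = 28.15 kHz.
300.6 kHz mod fs = 19.1 kHz.
19.1 kHz ≤ fs/2 = 28.15 kHz, appears at 19.1 kHz.
124.6 kHz mod fs = 12 kHz.
12 kHz ≤ fs/2 = 28.15 kHz, appears at 12 kHz.
62.9 kHz mod fs = 6.6 kHz.
6.6 kHz ≤ fs/2 = 28.15 kHz, appears at 6.6 kHz.
93.5 kHz mod fs = 37.2 kHz.
37.2 kHz > fs/2 = 28.15 kHz, folds to fs − 37.2 kHz = 19.1 kHz.
Distinct values: {6.6 kHz, 12 kHz, 19.1 kHz} → 3.

3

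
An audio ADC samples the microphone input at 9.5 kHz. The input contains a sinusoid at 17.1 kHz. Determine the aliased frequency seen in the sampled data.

17.1 kHz mod fs = 7.6 kHz.
7.6 kHz > fs/2 = 4.75 kHz, folds to fs − 7.6 kHz = 1.9 kHz.

1.9 kHz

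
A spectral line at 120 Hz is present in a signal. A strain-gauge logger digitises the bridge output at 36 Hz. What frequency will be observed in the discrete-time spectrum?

12 Hz

120 Hz mod fs = 12 Hz.
12 Hz ≤ fs/2 = 18 Hz, appears at 12 Hz.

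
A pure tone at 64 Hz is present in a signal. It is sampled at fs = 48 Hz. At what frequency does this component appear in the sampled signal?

16 Hz

64 Hz mod fs = 16 Hz.
16 Hz ≤ fs/2 = 24 Hz, appears at 16 Hz.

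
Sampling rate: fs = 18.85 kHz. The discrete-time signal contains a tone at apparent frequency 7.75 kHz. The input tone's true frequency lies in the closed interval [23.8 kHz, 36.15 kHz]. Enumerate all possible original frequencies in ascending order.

Frequencies that alias to 7.75 kHz are k·fs ± 7.75 kHz for integer k ≥ 0.
k=0: 7.75 kHz.
k=1: 11.1 kHz, 26.6 kHz.
k=2: 29.95 kHz, 45.45 kHz.
k=3: 48.8 kHz, 64.3 kHz.
Within [23.8 kHz, 36.15 kHz]: 26.6 kHz, 29.95 kHz.

26.6 kHz, 29.95 kHz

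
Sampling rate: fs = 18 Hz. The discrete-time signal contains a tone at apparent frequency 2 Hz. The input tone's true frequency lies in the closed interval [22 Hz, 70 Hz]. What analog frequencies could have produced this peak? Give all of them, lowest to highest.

34 Hz, 38 Hz, 52 Hz, 56 Hz, 70 Hz

Frequencies that alias to 2 Hz are k·fs ± 2 Hz for integer k ≥ 0.
k=0: 2 Hz.
k=1: 16 Hz, 20 Hz.
k=2: 34 Hz, 38 Hz.
k=3: 52 Hz, 56 Hz.
k=4: 70 Hz, 74 Hz.
k=5: 88 Hz, 92 Hz.
Within [22 Hz, 70 Hz]: 34 Hz, 38 Hz, 52 Hz, 56 Hz, 70 Hz.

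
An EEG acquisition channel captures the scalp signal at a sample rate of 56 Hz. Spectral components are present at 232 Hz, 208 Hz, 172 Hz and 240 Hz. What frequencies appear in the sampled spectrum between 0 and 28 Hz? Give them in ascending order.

4 Hz, 8 Hz, 16 Hz

fs/2 = 28 Hz.
232 Hz mod fs = 8 Hz.
8 Hz ≤ fs/2 = 28 Hz, appears at 8 Hz.
208 Hz mod fs = 40 Hz.
40 Hz > fs/2 = 28 Hz, folds to fs − 40 Hz = 16 Hz.
172 Hz mod fs = 4 Hz.
4 Hz ≤ fs/2 = 28 Hz, appears at 4 Hz.
240 Hz mod fs = 16 Hz.
16 Hz ≤ fs/2 = 28 Hz, appears at 16 Hz.
Distinct values: {4 Hz, 8 Hz, 16 Hz}.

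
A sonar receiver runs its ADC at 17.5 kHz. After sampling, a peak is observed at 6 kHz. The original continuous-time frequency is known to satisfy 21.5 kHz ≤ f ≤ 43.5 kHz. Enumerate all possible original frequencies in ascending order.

Frequencies that alias to 6 kHz are k·fs ± 6 kHz for integer k ≥ 0.
k=0: 6 kHz.
k=1: 11.5 kHz, 23.5 kHz.
k=2: 29 kHz, 41 kHz.
k=3: 46.5 kHz, 58.5 kHz.
Within [21.5 kHz, 43.5 kHz]: 23.5 kHz, 29 kHz, 41 kHz.

23.5 kHz, 29 kHz, 41 kHz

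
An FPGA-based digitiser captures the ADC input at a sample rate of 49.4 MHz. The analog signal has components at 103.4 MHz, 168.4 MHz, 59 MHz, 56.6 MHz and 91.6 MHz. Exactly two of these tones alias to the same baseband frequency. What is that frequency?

7.2 MHz

fs/2 = 24.7 MHz.
103.4 MHz mod fs = 4.6 MHz.
4.6 MHz ≤ fs/2 = 24.7 MHz, appears at 4.6 MHz.
168.4 MHz mod fs = 20.2 MHz.
20.2 MHz ≤ fs/2 = 24.7 MHz, appears at 20.2 MHz.
59 MHz mod fs = 9.6 MHz.
9.6 MHz ≤ fs/2 = 24.7 MHz, appears at 9.6 MHz.
56.6 MHz mod fs = 7.2 MHz.
7.2 MHz ≤ fs/2 = 24.7 MHz, appears at 7.2 MHz.
91.6 MHz mod fs = 42.2 MHz.
42.2 MHz > fs/2 = 24.7 MHz, folds to fs − 42.2 MHz = 7.2 MHz.
56.6 MHz and 91.6 MHz both map to 7.2 MHz.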